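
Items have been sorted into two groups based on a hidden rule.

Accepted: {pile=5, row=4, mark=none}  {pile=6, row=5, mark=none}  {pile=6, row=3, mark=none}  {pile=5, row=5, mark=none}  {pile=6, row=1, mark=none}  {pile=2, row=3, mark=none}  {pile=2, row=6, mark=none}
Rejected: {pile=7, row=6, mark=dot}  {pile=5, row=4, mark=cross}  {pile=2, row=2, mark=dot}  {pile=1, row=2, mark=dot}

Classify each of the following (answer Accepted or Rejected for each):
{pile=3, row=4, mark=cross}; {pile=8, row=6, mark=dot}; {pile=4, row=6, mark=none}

One predicate separates the groups cleanly: mark is none.

Rejected, Rejected, Accepted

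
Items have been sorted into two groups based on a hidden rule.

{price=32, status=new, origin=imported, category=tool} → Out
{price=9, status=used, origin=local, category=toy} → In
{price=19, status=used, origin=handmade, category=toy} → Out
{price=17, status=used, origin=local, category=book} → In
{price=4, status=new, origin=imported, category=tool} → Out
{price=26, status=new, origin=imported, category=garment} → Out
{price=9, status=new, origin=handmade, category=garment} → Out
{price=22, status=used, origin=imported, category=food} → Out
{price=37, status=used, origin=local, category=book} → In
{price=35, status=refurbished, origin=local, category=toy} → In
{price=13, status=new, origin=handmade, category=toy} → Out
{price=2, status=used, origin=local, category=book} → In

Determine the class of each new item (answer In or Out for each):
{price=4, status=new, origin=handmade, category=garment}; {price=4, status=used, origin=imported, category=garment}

The classifier is using: origin is local.

Out, Out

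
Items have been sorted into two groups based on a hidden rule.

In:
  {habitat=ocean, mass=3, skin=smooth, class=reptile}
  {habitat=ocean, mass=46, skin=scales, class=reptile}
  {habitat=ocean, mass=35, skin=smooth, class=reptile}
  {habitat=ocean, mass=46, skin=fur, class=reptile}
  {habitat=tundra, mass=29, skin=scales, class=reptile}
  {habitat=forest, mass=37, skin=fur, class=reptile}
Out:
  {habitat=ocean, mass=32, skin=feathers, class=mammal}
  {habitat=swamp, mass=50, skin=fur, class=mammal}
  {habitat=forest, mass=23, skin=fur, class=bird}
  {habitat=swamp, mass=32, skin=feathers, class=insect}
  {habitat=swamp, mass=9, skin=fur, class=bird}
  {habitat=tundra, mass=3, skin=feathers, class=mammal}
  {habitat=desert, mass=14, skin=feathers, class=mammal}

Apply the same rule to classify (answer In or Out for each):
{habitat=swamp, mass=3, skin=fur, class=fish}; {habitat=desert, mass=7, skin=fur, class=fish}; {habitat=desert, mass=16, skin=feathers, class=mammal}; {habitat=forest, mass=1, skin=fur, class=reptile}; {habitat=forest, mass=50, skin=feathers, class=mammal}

Out, Out, Out, In, Out

The pattern is that an item is 'In' exactly when: class is reptile.
{habitat=swamp, mass=3, skin=fur, class=fish}: class is fish, doesn't qualify → Out. {habitat=desert, mass=7, skin=fur, class=fish}: class is fish, doesn't qualify → Out. {habitat=desert, mass=16, skin=feathers, class=mammal}: class is mammal, doesn't qualify → Out. {habitat=forest, mass=1, skin=fur, class=reptile}: class is reptile, meets the rule → In. {habitat=forest, mass=50, skin=feathers, class=mammal}: class is mammal, doesn't qualify → Out.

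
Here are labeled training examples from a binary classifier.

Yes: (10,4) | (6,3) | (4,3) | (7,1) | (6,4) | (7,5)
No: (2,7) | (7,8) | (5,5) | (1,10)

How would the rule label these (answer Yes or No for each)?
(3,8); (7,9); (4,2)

No, No, Yes

Rule: first > second. This holds for each 'Yes' example and fails for each 'No' one.
(3,8) — 3 < 8, hence No. (7,9) — 7 < 9, hence No. (4,2) — 4 > 2, hence Yes.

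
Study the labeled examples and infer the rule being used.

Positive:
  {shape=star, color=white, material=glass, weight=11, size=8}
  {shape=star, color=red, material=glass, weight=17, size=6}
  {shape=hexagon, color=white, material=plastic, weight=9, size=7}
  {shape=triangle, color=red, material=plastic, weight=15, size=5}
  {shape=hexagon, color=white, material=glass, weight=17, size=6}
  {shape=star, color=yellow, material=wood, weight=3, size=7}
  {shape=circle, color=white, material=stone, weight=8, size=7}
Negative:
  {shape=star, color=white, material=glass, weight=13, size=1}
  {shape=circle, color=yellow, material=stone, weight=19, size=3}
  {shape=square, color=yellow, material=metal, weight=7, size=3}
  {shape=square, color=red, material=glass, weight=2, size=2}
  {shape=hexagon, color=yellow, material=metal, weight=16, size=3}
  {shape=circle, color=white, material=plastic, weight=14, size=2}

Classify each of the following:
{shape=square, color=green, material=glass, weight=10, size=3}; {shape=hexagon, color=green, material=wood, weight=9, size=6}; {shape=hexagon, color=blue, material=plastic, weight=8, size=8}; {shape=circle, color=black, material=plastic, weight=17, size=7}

Negative, Positive, Positive, Positive

The classifier is using: size ≥ 5.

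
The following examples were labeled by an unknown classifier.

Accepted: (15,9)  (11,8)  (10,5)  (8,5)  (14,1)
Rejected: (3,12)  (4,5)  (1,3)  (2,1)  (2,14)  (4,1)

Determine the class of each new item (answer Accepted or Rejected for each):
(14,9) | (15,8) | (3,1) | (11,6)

Accepted, Accepted, Rejected, Accepted

One predicate separates the groups cleanly: first ≥ 5.
(14,9): Accepted (first 14).
(15,8): Accepted (first 15).
(3,1): Rejected (first 3).
(11,6): Accepted (first 11).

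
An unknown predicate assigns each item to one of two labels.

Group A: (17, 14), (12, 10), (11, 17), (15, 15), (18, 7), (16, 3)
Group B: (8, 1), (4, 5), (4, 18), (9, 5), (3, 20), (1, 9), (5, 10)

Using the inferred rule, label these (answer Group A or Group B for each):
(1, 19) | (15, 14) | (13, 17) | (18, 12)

Every 'Group A' example satisfies: first ≥ 10. None of the 'Group B' examples do.

Group B, Group A, Group A, Group A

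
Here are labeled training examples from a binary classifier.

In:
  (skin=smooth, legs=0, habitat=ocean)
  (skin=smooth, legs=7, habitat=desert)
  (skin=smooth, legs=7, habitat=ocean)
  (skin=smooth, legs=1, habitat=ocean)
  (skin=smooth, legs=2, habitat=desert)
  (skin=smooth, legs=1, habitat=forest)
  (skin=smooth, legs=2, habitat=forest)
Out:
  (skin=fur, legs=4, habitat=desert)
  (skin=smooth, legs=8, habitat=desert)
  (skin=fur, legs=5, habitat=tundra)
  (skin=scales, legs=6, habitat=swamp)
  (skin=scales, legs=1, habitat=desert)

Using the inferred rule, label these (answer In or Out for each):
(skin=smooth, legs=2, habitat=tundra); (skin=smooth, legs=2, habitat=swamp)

In, In

The classifier is using: skin is smooth AND legs ≤ 7.
In: (skin=smooth, legs=2, habitat=tundra), since skin is smooth, legs = 2. In: (skin=smooth, legs=2, habitat=swamp), since skin is smooth, legs = 2.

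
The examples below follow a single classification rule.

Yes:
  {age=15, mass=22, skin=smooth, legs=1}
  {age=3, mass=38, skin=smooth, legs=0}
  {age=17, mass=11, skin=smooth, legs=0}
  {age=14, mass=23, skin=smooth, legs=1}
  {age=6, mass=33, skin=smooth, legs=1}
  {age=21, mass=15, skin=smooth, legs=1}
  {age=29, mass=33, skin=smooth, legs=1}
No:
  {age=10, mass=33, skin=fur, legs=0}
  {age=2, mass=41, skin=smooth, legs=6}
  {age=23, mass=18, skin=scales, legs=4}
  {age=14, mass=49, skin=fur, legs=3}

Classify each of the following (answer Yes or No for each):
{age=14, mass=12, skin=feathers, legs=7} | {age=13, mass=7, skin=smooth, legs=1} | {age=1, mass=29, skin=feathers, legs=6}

'Yes' ⟺ skin is smooth AND age ≥ 3.
{age=14, mass=12, skin=feathers, legs=7} → skin is feathers, age = 14 → No. {age=13, mass=7, skin=smooth, legs=1} → skin is smooth, age = 13 → Yes. {age=1, mass=29, skin=feathers, legs=6} → skin is feathers, age = 1 → No.

No, Yes, No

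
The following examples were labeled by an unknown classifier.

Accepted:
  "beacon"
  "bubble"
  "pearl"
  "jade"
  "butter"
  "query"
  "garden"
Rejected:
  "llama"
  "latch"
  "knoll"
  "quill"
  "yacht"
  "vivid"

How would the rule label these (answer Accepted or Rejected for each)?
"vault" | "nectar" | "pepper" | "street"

Rejected, Accepted, Accepted, Accepted

The common property of the 'Accepted' items is: contains 'e'. No 'Rejected' item has it.
Rejected: "vault", since no 'e'.
Accepted: "nectar", since has 'e'.
Accepted: "pepper", since has 'e'.
Accepted: "street", since has 'e'.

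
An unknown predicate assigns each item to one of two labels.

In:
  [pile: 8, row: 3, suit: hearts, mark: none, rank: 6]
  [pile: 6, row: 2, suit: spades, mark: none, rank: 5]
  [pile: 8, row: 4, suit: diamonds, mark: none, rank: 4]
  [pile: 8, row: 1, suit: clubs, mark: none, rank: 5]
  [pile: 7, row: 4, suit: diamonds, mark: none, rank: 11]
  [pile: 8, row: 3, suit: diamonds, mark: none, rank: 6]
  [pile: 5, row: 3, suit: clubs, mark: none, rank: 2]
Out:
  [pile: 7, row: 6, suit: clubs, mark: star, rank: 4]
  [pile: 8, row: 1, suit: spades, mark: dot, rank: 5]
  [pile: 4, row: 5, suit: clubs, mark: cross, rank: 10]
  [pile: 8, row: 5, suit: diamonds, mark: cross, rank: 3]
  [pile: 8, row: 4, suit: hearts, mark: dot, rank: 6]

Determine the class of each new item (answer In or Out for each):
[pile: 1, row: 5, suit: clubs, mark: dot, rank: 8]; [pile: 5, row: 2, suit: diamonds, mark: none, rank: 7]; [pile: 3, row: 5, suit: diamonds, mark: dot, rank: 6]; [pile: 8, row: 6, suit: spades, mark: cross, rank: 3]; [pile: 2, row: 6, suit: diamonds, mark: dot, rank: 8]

One predicate separates the groups cleanly: mark is none.
[pile: 1, row: 5, suit: clubs, mark: dot, rank: 8]: mark is dot, lacks this property → Out.
[pile: 5, row: 2, suit: diamonds, mark: none, rank: 7]: mark is none, checks out → In.
[pile: 3, row: 5, suit: diamonds, mark: dot, rank: 6]: mark is dot, lacks this property → Out.
[pile: 8, row: 6, suit: spades, mark: cross, rank: 3]: mark is cross, lacks this property → Out.
[pile: 2, row: 6, suit: diamonds, mark: dot, rank: 8]: mark is dot, lacks this property → Out.

Out, In, Out, Out, Out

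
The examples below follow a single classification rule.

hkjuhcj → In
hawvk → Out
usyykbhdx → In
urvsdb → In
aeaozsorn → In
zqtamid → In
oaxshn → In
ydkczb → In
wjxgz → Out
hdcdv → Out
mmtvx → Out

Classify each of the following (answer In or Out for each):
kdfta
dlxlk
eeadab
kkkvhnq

One predicate separates the groups cleanly: length ≥ 6.
kdfta → length 5 → Out. dlxlk → length 5 → Out. eeadab → length 6 → In. kkkvhnq → length 7 → In.

Out, Out, In, In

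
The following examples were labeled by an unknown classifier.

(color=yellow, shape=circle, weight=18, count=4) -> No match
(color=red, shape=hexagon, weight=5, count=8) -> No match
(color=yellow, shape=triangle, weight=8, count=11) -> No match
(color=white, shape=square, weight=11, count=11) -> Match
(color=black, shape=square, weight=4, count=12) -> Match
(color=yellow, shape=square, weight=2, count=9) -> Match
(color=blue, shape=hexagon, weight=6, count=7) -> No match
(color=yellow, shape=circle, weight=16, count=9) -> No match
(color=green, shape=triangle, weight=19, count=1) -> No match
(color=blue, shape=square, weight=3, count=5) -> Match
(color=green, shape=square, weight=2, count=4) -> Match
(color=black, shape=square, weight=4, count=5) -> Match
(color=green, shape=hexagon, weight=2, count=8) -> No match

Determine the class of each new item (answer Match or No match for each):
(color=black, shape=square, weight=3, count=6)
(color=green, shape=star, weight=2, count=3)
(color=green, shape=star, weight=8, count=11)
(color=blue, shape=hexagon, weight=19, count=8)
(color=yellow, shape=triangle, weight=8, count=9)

Match, No match, No match, No match, No match

The rule appears to be: shape is square.
(color=black, shape=square, weight=3, count=6): shape is square — passes, so Match.
(color=green, shape=star, weight=2, count=3): shape is star — doesn't qualify, so No match.
(color=green, shape=star, weight=8, count=11): shape is star — doesn't qualify, so No match.
(color=blue, shape=hexagon, weight=19, count=8): shape is hexagon — doesn't qualify, so No match.
(color=yellow, shape=triangle, weight=8, count=9): shape is triangle — doesn't qualify, so No match.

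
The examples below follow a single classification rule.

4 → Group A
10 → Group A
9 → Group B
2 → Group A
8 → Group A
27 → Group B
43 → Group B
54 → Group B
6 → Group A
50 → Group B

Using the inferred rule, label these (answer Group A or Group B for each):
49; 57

Group B, Group B

The distinguishing property — even AND at most 10 — holds for all the 'Group A' cases and none of the 'Group B' cases.
49: 49 is odd, 49 > 10 — doesn't match, so Group B. 57: 57 is odd, 57 > 10 — doesn't match, so Group B.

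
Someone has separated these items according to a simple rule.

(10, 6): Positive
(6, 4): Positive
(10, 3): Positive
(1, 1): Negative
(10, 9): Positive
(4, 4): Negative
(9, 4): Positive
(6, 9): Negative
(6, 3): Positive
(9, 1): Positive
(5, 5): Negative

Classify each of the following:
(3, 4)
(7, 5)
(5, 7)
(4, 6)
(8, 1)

'Positive' ⟺ first > second.

Negative, Positive, Negative, Negative, Positive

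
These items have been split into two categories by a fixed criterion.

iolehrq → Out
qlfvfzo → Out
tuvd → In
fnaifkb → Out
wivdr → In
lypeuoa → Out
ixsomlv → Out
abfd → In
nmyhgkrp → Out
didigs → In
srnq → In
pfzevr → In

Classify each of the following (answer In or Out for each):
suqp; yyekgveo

Every 'In' example satisfies: length ≤ 6. None of the 'Out' examples do.
In: suqp, since length 4. Out: yyekgveo, since length 8.

In, Out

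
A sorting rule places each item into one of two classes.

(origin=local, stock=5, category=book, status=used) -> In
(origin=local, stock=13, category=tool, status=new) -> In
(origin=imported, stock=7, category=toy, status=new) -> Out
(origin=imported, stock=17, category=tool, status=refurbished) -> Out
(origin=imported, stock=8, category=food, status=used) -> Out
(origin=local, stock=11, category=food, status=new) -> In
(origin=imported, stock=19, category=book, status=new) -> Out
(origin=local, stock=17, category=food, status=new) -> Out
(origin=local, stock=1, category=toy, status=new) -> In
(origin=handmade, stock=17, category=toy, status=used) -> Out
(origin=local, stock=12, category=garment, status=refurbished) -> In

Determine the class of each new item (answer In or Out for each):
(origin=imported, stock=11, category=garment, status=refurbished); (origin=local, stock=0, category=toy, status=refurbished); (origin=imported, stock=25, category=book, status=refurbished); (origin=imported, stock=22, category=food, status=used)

Out, In, Out, Out

'In' ⟺ origin is local AND stock ≤ 13.
(origin=imported, stock=11, category=garment, status=refurbished): origin is imported, stock = 11, does not pass → Out. (origin=local, stock=0, category=toy, status=refurbished): origin is local, stock = 0, fits → In. (origin=imported, stock=25, category=book, status=refurbished): origin is imported, stock = 25, does not pass → Out. (origin=imported, stock=22, category=food, status=used): origin is imported, stock = 22, does not pass → Out.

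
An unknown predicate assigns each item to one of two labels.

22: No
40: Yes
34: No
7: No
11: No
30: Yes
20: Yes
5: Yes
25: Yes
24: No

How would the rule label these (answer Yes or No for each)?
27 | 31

No, No

One predicate separates the groups cleanly: multiple of 5.
27 → 27 = 5·5 + 2 → No. 31 → 31 = 5·6 + 1 → No.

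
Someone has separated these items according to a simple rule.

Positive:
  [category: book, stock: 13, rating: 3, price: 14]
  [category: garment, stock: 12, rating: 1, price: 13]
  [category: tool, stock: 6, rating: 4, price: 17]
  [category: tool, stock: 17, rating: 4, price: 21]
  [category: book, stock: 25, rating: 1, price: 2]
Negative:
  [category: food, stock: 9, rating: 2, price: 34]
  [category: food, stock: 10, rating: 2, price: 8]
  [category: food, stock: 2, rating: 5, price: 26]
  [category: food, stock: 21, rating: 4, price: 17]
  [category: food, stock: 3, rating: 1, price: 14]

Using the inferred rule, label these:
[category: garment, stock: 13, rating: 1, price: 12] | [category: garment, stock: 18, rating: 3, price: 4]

'Positive' ⟺ category is not food.

Positive, Positive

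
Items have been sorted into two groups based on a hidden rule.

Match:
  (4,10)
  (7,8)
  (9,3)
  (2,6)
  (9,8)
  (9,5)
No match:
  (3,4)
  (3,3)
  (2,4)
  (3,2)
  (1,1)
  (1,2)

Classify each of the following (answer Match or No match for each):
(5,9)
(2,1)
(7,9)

Match, No match, Match

The classifier is using: sum ≥ 8.
(5,9): Match (5+9 = 14).
(2,1): No match (2+1 = 3).
(7,9): Match (7+9 = 16).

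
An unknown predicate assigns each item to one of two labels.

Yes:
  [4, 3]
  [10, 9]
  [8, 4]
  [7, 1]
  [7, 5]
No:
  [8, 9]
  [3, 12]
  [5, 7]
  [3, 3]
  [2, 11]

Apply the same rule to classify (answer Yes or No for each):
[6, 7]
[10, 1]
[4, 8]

Checking candidate rules against both groups, what survives is: first > second.
[6, 7]: No (6 < 7). [10, 1]: Yes (10 > 1). [4, 8]: No (4 < 8).

No, Yes, No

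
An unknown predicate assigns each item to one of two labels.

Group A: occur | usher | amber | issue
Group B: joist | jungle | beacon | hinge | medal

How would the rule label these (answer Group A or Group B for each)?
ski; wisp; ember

Group B, Group B, Group A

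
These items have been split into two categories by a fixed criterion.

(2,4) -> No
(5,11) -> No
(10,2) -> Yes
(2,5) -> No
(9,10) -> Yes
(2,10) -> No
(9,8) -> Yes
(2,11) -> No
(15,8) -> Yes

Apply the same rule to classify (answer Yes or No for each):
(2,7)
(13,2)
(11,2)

The pattern is that an item is 'Yes' exactly when: first ≥ 8.
No: (2,7), since first 2.
Yes: (13,2), since first 13.
Yes: (11,2), since first 11.

No, Yes, Yes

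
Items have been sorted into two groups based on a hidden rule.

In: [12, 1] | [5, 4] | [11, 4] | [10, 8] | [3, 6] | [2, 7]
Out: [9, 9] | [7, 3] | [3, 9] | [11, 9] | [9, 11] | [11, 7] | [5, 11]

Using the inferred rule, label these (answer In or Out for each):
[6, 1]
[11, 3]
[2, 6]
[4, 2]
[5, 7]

In, Out, In, In, Out

Checking candidate rules against both groups, what survives is: product is even.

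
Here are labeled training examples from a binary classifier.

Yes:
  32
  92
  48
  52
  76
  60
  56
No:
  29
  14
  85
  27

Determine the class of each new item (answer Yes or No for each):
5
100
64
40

No, Yes, Yes, Yes

'Yes' ⟺ multiple of 4.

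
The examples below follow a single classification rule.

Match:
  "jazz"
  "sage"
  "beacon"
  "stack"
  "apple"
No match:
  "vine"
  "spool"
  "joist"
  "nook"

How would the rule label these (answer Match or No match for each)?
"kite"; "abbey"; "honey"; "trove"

The simplest hypothesis consistent with all the labels is: contains 'a'.
"kite": no 'a' — doesn't match, so No match.
"abbey": has 'a' — fits, so Match.
"honey": no 'a' — doesn't match, so No match.
"trove": no 'a' — doesn't match, so No match.

No match, Match, No match, No match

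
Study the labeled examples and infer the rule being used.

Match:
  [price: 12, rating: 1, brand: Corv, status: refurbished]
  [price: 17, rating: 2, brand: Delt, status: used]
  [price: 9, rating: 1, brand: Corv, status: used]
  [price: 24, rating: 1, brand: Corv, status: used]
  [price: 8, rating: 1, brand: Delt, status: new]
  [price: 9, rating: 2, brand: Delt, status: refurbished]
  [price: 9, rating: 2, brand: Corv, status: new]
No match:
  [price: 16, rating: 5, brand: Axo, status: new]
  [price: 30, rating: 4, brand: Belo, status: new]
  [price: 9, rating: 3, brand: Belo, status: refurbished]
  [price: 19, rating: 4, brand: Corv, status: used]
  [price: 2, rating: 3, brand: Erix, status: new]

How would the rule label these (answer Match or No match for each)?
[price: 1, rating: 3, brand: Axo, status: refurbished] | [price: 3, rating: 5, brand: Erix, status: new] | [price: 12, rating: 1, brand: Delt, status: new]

No match, No match, Match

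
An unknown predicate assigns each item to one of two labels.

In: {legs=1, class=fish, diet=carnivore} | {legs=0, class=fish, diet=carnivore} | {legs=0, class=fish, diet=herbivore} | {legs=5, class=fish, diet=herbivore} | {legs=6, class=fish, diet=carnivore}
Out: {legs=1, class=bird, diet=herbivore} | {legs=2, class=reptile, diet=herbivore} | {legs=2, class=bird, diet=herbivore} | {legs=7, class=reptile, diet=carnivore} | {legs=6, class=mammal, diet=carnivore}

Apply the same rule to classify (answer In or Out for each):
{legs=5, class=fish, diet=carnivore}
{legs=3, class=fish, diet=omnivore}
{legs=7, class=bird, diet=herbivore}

Rule: class is fish. This holds for each 'In' example and fails for each 'Out' one.
{legs=5, class=fish, diet=carnivore}: class is fish, fits → In. {legs=3, class=fish, diet=omnivore}: class is fish, fits → In. {legs=7, class=bird, diet=herbivore}: class is bird, lacks this property → Out.

In, In, Out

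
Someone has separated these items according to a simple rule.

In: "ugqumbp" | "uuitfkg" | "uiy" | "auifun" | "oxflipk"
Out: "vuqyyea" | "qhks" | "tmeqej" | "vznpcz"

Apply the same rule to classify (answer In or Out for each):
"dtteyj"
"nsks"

Rule: starts with a vowel. This holds for each 'In' example and fails for each 'Out' one.
"dtteyj": Out (starts with 'd').
"nsks": Out (starts with 'n').

Out, Out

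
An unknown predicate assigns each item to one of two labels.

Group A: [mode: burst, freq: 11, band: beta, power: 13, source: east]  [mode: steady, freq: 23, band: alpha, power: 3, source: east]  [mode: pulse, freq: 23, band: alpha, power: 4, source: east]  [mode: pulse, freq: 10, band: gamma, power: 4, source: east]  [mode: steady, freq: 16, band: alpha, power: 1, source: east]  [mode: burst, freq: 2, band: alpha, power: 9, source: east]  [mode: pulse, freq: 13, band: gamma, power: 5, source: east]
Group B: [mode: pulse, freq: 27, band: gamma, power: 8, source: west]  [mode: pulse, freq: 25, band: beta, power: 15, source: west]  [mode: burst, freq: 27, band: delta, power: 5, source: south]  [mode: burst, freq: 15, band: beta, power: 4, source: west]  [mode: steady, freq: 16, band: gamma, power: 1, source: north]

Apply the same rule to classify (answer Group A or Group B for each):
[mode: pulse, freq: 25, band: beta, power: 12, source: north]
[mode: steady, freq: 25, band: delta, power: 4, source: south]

'Group A' ⟺ source is east.

Group B, Group B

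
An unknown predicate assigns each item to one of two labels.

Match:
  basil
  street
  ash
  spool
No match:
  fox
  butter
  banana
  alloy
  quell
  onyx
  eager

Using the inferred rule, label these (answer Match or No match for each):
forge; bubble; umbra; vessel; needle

The rule appears to be: contains 's'.
forge → no 's' → No match.
bubble → no 's' → No match.
umbra → no 's' → No match.
vessel → has 's' → Match.
needle → no 's' → No match.

No match, No match, No match, Match, No match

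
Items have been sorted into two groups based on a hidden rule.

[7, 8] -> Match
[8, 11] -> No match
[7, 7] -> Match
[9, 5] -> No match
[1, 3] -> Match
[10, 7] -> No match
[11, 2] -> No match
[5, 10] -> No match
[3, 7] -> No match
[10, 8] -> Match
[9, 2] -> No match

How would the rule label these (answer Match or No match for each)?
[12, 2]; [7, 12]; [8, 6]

Every 'Match' example satisfies: |first − second| ≤ 2. None of the 'No match' examples do.
[12, 2] — |12−2| = 10, hence No match. [7, 12] — |7−12| = 5, hence No match. [8, 6] — |8−6| = 2, hence Match.

No match, No match, Match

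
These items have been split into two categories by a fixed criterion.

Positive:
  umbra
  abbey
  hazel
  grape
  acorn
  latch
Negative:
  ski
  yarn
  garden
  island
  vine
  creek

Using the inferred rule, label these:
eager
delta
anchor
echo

Positive, Positive, Negative, Negative

Rule: odd length AND contains 'a'. This holds for each 'Positive' example and fails for each 'Negative' one.
eager — length 5, has 'a', hence Positive.
delta — length 5, has 'a', hence Positive.
anchor — length 6, has 'a', hence Negative.
echo — length 4, no 'a', hence Negative.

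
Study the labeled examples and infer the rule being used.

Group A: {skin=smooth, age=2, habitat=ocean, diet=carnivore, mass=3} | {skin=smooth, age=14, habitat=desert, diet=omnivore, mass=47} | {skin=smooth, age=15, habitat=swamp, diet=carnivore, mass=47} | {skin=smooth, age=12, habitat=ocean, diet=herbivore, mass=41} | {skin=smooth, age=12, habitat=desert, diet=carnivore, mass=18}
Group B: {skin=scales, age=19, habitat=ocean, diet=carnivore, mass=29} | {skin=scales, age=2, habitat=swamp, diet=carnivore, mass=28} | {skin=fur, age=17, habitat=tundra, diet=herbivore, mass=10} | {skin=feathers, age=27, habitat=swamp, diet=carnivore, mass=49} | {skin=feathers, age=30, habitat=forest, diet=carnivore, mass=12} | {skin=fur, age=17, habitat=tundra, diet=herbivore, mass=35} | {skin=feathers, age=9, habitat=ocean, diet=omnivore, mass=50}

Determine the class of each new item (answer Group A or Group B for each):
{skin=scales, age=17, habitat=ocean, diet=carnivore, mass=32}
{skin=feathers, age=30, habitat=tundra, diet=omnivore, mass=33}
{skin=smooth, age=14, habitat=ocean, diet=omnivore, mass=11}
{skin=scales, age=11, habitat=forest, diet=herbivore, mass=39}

Group B, Group B, Group A, Group B

The classifier is using: skin is smooth.
{skin=scales, age=17, habitat=ocean, diet=carnivore, mass=32} — skin is scales, hence Group B. {skin=feathers, age=30, habitat=tundra, diet=omnivore, mass=33} — skin is feathers, hence Group B. {skin=smooth, age=14, habitat=ocean, diet=omnivore, mass=11} — skin is smooth, hence Group A. {skin=scales, age=11, habitat=forest, diet=herbivore, mass=39} — skin is scales, hence Group B.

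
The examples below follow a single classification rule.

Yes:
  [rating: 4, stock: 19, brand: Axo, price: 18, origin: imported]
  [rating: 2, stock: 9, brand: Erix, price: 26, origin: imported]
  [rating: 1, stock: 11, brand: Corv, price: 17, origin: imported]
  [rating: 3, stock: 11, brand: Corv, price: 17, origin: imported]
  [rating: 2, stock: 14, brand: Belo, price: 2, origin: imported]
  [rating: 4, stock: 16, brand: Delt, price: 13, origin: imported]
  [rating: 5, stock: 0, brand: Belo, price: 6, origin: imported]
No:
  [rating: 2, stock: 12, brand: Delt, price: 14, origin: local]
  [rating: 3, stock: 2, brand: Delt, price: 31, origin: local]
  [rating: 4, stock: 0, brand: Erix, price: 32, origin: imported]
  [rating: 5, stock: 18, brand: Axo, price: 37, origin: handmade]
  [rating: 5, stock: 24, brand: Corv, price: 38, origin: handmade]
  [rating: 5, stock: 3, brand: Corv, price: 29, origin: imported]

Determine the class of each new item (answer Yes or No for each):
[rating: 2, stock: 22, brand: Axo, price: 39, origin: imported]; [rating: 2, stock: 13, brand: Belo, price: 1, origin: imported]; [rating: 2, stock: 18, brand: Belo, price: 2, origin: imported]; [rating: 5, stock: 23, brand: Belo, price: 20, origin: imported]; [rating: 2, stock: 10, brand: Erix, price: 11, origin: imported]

One predicate separates the groups cleanly: origin is imported AND price ≤ 26.
No: [rating: 2, stock: 22, brand: Axo, price: 39, origin: imported], since origin is imported, price = 39.
Yes: [rating: 2, stock: 13, brand: Belo, price: 1, origin: imported], since origin is imported, price = 1.
Yes: [rating: 2, stock: 18, brand: Belo, price: 2, origin: imported], since origin is imported, price = 2.
Yes: [rating: 5, stock: 23, brand: Belo, price: 20, origin: imported], since origin is imported, price = 20.
Yes: [rating: 2, stock: 10, brand: Erix, price: 11, origin: imported], since origin is imported, price = 11.

No, Yes, Yes, Yes, Yes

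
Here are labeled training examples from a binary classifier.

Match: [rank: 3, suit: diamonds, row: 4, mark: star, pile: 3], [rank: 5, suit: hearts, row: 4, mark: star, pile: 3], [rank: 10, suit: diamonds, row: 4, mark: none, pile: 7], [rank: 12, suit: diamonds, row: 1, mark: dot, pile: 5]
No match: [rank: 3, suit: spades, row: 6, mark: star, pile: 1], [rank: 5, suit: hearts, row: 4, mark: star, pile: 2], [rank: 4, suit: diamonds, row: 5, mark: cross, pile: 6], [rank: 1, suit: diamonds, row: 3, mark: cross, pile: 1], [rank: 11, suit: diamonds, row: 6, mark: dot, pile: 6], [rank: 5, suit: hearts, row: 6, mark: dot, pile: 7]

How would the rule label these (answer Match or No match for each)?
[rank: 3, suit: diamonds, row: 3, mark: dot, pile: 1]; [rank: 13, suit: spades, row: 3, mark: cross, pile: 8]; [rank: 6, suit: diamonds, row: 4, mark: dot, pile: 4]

One predicate separates the groups cleanly: row ≤ 4 AND pile ≥ 3.
No match: [rank: 3, suit: diamonds, row: 3, mark: dot, pile: 1], since row = 3, pile = 1. Match: [rank: 13, suit: spades, row: 3, mark: cross, pile: 8], since row = 3, pile = 8. Match: [rank: 6, suit: diamonds, row: 4, mark: dot, pile: 4], since row = 4, pile = 4.

No match, Match, Match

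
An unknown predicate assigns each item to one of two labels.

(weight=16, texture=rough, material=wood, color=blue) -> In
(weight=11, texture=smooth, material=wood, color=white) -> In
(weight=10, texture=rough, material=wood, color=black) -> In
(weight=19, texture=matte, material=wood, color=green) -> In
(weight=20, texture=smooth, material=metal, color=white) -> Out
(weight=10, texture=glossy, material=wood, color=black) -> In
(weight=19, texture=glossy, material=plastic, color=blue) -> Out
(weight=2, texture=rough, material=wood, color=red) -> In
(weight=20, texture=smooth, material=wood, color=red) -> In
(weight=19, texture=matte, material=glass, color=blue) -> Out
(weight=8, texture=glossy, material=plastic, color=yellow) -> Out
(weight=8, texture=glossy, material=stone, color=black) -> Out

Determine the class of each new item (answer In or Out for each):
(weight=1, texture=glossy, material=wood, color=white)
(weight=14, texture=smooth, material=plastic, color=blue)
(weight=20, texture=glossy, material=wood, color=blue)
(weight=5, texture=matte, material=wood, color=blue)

'In' ⟺ material is wood.
(weight=1, texture=glossy, material=wood, color=white) — material is wood, hence In. (weight=14, texture=smooth, material=plastic, color=blue) — material is plastic, hence Out. (weight=20, texture=glossy, material=wood, color=blue) — material is wood, hence In. (weight=5, texture=matte, material=wood, color=blue) — material is wood, hence In.

In, Out, In, In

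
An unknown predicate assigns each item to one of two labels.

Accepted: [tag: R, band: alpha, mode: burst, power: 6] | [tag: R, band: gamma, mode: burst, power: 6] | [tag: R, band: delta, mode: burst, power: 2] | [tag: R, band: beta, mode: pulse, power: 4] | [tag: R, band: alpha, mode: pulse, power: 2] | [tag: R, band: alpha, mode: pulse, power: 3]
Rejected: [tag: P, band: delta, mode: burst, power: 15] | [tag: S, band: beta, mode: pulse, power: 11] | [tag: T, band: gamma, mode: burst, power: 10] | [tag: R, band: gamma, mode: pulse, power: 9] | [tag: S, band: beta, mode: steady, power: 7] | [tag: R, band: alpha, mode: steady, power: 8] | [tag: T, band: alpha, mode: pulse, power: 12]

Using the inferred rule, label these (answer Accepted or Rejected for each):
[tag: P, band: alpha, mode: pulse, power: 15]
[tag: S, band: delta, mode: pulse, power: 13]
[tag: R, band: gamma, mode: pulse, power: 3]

The distinguishing property — power ≤ 6 — holds for all the 'Accepted' cases and none of the 'Rejected' cases.
[tag: P, band: alpha, mode: pulse, power: 15] — power = 15, hence Rejected. [tag: S, band: delta, mode: pulse, power: 13] — power = 13, hence Rejected. [tag: R, band: gamma, mode: pulse, power: 3] — power = 3, hence Accepted.

Rejected, Rejected, Accepted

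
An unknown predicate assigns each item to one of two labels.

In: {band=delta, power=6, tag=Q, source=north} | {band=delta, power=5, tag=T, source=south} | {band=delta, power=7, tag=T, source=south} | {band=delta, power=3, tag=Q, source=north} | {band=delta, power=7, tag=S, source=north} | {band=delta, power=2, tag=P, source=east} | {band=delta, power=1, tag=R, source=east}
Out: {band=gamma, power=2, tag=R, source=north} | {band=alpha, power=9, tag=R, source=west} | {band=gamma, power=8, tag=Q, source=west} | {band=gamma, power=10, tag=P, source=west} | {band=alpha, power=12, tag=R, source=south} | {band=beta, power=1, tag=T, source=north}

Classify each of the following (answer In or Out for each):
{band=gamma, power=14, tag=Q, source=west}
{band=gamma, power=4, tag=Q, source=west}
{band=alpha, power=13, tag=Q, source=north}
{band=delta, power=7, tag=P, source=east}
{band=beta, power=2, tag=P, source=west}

Out, Out, Out, In, Out

The pattern is that an item is 'In' exactly when: band is delta.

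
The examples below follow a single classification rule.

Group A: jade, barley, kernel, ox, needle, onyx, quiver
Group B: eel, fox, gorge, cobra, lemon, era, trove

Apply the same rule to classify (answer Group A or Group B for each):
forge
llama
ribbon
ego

'Group A' ⟺ even length.
forge → length 5 → Group B. llama → length 5 → Group B. ribbon → length 6 → Group A. ego → length 3 → Group B.

Group B, Group B, Group A, Group B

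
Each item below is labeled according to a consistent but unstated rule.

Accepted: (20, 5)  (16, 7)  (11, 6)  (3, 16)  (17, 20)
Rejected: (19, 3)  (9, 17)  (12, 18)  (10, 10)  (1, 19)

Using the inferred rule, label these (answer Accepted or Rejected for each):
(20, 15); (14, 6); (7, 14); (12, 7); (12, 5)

Accepted, Rejected, Accepted, Accepted, Accepted

The classifier is using: sum is odd.
(20, 15) → 20+15 = 35 → Accepted. (14, 6) → 14+6 = 20 → Rejected. (7, 14) → 7+14 = 21 → Accepted. (12, 7) → 12+7 = 19 → Accepted. (12, 5) → 12+5 = 17 → Accepted.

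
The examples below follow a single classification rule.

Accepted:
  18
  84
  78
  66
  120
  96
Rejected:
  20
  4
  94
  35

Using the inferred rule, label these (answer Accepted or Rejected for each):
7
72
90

Rejected, Accepted, Accepted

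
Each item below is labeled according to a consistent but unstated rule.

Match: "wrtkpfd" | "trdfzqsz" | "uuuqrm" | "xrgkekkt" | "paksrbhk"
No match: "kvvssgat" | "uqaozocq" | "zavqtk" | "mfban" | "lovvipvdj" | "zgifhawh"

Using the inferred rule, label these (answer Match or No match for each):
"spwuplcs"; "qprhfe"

No match, Match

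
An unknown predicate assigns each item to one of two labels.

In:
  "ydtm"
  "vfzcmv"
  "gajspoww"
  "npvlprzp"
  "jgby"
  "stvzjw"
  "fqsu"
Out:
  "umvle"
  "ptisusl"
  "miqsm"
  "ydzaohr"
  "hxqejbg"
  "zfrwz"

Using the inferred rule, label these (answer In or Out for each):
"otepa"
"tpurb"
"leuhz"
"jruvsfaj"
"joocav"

Out, Out, Out, In, In

Every 'In' example satisfies: even length. None of the 'Out' examples do.
Out: "otepa", since length 5.
Out: "tpurb", since length 5.
Out: "leuhz", since length 5.
In: "jruvsfaj", since length 8.
In: "joocav", since length 6.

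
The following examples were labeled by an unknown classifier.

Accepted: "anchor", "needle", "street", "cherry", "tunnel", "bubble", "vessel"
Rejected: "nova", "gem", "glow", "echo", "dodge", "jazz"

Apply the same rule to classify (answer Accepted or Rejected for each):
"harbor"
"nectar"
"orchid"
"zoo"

Accepted, Accepted, Accepted, Rejected

The distinguishing property — length 6 — holds for all the 'Accepted' cases and none of the 'Rejected' cases.
"harbor": length 6, fits → Accepted. "nectar": length 6, fits → Accepted. "orchid": length 6, fits → Accepted. "zoo": length 3, fails the rule → Rejected.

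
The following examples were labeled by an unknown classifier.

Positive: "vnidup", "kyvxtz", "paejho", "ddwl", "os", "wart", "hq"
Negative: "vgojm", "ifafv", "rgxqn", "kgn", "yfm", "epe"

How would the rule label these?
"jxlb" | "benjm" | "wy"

Positive, Negative, Positive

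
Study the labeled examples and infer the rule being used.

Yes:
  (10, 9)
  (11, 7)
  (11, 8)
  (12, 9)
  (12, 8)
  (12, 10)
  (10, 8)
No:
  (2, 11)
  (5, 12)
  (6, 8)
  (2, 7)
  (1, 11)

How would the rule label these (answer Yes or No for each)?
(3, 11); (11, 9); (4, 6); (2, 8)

No, Yes, No, No

Rule: first > second. This holds for each 'Yes' example and fails for each 'No' one.
No: (3, 11), since 3 < 11. Yes: (11, 9), since 11 > 9. No: (4, 6), since 4 < 6. No: (2, 8), since 2 < 8.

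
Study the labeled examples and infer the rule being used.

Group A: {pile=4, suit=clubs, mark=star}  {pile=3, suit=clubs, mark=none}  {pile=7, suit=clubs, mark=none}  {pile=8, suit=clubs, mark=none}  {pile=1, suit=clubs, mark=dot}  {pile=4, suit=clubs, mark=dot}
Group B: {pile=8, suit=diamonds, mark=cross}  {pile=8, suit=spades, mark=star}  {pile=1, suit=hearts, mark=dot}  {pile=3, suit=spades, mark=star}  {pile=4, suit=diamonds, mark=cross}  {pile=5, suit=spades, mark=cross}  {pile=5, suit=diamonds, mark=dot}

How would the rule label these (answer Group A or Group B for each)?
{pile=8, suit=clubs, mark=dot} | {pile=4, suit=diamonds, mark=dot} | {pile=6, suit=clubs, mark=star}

Looking at the examples, the only property every 'Group A' case has and every 'Group B' case lacks is: suit is clubs.
Group A: {pile=8, suit=clubs, mark=dot}, since suit is clubs.
Group B: {pile=4, suit=diamonds, mark=dot}, since suit is diamonds.
Group A: {pile=6, suit=clubs, mark=star}, since suit is clubs.

Group A, Group B, Group A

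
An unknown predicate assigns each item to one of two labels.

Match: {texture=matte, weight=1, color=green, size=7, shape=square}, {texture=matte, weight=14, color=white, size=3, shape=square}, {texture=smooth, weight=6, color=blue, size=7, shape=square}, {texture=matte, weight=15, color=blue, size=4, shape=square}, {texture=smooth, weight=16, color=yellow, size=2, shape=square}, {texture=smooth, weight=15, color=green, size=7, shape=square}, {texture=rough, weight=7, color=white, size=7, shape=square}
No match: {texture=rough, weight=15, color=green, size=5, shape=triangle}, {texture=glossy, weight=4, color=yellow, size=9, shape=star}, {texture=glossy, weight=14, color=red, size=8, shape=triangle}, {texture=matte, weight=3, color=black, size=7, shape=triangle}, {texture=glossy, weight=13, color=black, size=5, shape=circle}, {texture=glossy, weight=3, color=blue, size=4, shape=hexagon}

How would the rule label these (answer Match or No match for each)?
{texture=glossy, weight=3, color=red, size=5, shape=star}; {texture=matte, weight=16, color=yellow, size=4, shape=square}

No match, Match

Rule: shape is square. This holds for each 'Match' example and fails for each 'No match' one.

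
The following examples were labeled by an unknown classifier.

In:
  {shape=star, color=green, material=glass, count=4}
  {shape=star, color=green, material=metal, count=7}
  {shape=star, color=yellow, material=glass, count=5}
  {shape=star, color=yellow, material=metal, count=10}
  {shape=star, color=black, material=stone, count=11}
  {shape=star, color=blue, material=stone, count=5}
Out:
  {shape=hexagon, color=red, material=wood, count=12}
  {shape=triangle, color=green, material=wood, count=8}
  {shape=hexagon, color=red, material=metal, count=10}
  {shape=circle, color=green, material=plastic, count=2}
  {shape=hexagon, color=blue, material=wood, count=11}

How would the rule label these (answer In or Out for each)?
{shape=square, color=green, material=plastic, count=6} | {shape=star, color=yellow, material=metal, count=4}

The common property of the 'In' items is: shape is star. No 'Out' item has it.
{shape=square, color=green, material=plastic, count=6}: shape is square — fails this test, so Out.
{shape=star, color=yellow, material=metal, count=4}: shape is star — has this property, so In.

Out, In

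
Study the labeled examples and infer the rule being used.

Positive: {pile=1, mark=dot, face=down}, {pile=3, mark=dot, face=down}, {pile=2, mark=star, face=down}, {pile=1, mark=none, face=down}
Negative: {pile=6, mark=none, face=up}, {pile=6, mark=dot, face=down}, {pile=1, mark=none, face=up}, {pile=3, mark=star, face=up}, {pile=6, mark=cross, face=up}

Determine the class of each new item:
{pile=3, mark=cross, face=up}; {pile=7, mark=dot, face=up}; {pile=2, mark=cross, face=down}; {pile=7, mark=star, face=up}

A rule that fits every label: face is down AND pile ≤ 3 — true of each 'Positive' example, false of each 'Negative' one.

Negative, Negative, Positive, Negative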